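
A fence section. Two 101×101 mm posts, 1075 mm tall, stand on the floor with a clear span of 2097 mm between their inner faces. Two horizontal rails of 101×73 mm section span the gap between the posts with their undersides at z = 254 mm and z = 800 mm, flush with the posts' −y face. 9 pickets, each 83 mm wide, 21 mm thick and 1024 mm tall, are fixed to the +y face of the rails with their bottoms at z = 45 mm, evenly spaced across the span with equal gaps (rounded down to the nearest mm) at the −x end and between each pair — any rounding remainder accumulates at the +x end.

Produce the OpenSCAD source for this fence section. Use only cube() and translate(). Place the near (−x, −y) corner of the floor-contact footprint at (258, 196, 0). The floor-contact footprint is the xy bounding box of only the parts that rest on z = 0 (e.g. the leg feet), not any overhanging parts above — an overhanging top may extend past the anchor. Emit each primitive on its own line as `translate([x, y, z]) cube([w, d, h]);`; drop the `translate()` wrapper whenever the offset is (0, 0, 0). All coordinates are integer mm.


translate([258, 196, 0]) cube([101, 101, 1075]);
translate([2456, 196, 0]) cube([101, 101, 1075]);
translate([359, 196, 254]) cube([2097, 101, 73]);
translate([359, 196, 800]) cube([2097, 101, 73]);
translate([494, 297, 45]) cube([83, 21, 1024]);
translate([712, 297, 45]) cube([83, 21, 1024]);
translate([930, 297, 45]) cube([83, 21, 1024]);
translate([1148, 297, 45]) cube([83, 21, 1024]);
translate([1366, 297, 45]) cube([83, 21, 1024]);
translate([1584, 297, 45]) cube([83, 21, 1024]);
translate([1802, 297, 45]) cube([83, 21, 1024]);
translate([2020, 297, 45]) cube([83, 21, 1024]);
translate([2238, 297, 45]) cube([83, 21, 1024]);


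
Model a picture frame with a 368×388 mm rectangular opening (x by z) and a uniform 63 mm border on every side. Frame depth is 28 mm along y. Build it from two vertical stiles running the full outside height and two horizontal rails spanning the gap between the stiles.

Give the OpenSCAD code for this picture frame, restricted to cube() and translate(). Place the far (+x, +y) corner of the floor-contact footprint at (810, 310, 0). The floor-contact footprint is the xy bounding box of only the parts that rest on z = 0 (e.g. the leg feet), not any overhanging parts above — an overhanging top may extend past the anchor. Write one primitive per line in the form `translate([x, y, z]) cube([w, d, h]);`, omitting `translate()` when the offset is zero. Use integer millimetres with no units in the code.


translate([316, 282, 0]) cube([63, 28, 514]);
translate([747, 282, 0]) cube([63, 28, 514]);
translate([379, 282, 0]) cube([368, 28, 63]);
translate([379, 282, 451]) cube([368, 28, 63]);


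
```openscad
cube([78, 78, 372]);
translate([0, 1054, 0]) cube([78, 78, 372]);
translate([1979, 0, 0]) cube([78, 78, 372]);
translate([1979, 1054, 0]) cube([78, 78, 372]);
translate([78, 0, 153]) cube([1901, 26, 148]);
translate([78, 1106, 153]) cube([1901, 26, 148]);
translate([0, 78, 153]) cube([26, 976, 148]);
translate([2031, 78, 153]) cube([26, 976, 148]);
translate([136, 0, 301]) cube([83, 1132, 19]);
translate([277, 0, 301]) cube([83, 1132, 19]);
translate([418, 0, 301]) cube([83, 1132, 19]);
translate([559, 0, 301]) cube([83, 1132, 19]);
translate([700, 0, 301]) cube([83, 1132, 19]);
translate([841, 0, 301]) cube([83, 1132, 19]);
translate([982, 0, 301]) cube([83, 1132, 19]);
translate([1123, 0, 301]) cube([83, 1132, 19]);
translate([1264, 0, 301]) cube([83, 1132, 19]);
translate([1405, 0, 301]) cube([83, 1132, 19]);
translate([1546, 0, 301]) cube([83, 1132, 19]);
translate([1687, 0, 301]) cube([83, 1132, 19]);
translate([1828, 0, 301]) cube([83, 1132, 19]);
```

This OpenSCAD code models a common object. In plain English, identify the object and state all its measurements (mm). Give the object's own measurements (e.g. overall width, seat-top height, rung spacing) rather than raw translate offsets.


A bed frame 2057 mm long (x) by 1132 mm wide (y). Four 78×78 mm corner posts, 372 mm tall, at the corners of the footprint. Four rails of 26 mm thickness and 148 mm height run between adjacent posts with their undersides at z = 153 mm, their outer faces flush with the outside of the frame (the two x-running rails run between the posts' inner faces; the two y-running rails run between the posts' inner faces). 13 slats, each 83 mm wide (x) and 19 mm thick, lie across the top of the two x-running rails, running the full 1132 mm width of the frame in y; along x they sit between the end posts with a 58 mm gap after the −x posts and between neighbouring slats, leaving 68 mm before the +x posts.


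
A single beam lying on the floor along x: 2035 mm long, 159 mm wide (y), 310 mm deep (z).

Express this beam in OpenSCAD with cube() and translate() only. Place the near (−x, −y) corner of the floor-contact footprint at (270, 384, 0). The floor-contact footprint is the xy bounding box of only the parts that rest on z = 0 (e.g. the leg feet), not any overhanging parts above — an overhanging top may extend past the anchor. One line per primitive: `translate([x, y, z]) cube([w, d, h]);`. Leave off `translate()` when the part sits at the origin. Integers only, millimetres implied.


translate([270, 384, 0]) cube([2035, 159, 310]);


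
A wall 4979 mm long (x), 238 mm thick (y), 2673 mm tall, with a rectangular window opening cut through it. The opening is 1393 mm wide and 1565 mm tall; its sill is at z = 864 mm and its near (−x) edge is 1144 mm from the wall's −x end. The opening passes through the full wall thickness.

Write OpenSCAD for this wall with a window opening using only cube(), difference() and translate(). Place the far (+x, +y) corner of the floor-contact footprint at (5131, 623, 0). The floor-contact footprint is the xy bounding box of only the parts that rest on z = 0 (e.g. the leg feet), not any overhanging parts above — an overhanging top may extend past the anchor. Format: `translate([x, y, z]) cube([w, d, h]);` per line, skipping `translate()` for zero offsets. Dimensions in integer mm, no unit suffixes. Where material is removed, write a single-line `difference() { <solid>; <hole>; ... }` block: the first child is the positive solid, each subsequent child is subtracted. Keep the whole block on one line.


difference() { translate([152, 385, 0]) cube([4979, 238, 2673]); translate([1296, 385, 864]) cube([1393, 238, 1565]); }


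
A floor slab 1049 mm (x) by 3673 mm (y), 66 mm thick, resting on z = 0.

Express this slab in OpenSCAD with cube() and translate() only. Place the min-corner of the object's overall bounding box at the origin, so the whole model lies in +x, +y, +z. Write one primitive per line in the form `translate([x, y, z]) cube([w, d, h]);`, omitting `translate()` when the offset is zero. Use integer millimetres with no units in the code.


cube([1049, 3673, 66]);


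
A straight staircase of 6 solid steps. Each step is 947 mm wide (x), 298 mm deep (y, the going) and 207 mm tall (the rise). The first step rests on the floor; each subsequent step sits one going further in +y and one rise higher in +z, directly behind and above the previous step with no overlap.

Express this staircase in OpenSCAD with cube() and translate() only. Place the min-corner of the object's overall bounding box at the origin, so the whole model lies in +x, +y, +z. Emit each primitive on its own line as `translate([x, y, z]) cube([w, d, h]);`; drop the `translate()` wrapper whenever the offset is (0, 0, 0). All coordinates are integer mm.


cube([947, 298, 207]);
translate([0, 298, 207]) cube([947, 298, 207]);
translate([0, 596, 414]) cube([947, 298, 207]);
translate([0, 894, 621]) cube([947, 298, 207]);
translate([0, 1192, 828]) cube([947, 298, 207]);
translate([0, 1490, 1035]) cube([947, 298, 207]);


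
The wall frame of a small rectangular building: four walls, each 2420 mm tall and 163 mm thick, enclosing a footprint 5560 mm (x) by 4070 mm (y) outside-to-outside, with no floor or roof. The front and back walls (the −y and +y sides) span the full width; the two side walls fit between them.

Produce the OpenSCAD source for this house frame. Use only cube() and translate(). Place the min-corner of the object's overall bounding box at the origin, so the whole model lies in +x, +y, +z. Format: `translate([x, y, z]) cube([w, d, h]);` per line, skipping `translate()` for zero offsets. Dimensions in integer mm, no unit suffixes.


cube([5560, 163, 2420]);
translate([0, 3907, 0]) cube([5560, 163, 2420]);
translate([0, 163, 0]) cube([163, 3744, 2420]);
translate([5397, 163, 0]) cube([163, 3744, 2420]);


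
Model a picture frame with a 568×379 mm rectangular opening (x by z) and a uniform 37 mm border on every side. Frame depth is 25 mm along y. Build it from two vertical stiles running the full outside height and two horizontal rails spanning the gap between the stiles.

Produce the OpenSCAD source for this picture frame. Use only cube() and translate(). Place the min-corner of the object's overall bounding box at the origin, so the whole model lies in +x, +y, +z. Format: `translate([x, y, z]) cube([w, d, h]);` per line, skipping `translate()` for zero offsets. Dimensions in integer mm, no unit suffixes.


cube([37, 25, 453]);
translate([605, 0, 0]) cube([37, 25, 453]);
translate([37, 0, 0]) cube([568, 25, 37]);
translate([37, 0, 416]) cube([568, 25, 37]);


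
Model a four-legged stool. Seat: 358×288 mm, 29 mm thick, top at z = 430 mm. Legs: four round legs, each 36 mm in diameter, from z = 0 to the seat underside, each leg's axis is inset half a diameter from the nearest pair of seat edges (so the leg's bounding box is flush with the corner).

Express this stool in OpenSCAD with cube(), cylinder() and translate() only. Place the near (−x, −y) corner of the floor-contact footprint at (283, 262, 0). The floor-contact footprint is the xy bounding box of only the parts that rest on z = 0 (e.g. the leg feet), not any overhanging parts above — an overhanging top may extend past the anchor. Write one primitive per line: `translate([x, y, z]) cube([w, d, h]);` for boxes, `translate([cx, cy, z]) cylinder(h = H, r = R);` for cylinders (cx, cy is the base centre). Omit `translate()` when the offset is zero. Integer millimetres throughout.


translate([283, 262, 401]) cube([358, 288, 29]);
translate([301, 280, 0]) cylinder(h = 401, r = 18);
translate([623, 280, 0]) cylinder(h = 401, r = 18);
translate([301, 532, 0]) cylinder(h = 401, r = 18);
translate([623, 532, 0]) cylinder(h = 401, r = 18);


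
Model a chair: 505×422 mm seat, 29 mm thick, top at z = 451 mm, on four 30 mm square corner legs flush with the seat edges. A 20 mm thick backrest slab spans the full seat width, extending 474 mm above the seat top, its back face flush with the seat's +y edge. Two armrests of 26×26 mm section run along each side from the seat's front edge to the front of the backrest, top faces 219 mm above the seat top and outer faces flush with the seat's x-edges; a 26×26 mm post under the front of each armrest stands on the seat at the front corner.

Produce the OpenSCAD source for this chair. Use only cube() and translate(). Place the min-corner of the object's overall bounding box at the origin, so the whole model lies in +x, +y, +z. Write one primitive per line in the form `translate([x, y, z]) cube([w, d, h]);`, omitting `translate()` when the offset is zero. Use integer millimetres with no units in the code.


translate([0, 0, 422]) cube([505, 422, 29]);
cube([30, 30, 422]);
translate([475, 0, 0]) cube([30, 30, 422]);
translate([0, 392, 0]) cube([30, 30, 422]);
translate([475, 392, 0]) cube([30, 30, 422]);
translate([0, 402, 451]) cube([505, 20, 474]);
translate([0, 0, 644]) cube([26, 402, 26]);
translate([479, 0, 644]) cube([26, 402, 26]);
translate([0, 0, 451]) cube([26, 26, 193]);
translate([479, 0, 451]) cube([26, 26, 193]);


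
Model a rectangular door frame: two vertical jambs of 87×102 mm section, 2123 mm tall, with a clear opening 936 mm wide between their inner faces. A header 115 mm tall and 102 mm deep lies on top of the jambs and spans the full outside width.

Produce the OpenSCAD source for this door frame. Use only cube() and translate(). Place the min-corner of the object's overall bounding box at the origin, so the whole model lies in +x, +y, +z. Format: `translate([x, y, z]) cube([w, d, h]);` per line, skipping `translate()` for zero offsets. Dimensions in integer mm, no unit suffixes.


cube([87, 102, 2123]);
translate([1023, 0, 0]) cube([87, 102, 2123]);
translate([0, 0, 2123]) cube([1110, 102, 115]);


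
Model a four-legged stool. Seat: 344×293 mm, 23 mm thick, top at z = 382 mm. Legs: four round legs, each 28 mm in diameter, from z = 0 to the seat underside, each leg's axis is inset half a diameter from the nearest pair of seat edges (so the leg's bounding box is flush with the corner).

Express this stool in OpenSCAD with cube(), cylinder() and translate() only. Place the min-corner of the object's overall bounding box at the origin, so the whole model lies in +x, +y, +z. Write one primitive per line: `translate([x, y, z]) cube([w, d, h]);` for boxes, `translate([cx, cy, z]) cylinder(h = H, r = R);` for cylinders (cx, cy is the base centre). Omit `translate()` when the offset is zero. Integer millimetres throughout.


translate([0, 0, 359]) cube([344, 293, 23]);
translate([14, 14, 0]) cylinder(h = 359, r = 14);
translate([330, 14, 0]) cylinder(h = 359, r = 14);
translate([14, 279, 0]) cylinder(h = 359, r = 14);
translate([330, 279, 0]) cylinder(h = 359, r = 14);


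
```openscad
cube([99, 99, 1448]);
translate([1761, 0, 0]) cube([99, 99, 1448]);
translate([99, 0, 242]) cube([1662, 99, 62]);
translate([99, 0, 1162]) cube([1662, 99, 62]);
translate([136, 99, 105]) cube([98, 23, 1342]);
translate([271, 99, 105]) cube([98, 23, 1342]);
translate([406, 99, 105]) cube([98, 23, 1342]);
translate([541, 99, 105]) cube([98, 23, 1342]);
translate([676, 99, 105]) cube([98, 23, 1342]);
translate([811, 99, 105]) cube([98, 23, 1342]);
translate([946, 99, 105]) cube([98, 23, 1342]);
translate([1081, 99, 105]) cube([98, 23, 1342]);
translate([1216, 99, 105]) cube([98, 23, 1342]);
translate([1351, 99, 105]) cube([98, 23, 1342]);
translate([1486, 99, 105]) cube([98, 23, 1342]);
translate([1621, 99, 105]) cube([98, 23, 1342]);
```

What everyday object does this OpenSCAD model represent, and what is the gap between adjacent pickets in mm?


A fence section. The picket gap is 37 mm.

Two posts, two rails, 12 pickets — a fence section. Span 1662 mm holds 12 pickets of 98 mm with 13 equal gaps: ⌊(1662 − 12·98) / 13⌋ = 37 mm.


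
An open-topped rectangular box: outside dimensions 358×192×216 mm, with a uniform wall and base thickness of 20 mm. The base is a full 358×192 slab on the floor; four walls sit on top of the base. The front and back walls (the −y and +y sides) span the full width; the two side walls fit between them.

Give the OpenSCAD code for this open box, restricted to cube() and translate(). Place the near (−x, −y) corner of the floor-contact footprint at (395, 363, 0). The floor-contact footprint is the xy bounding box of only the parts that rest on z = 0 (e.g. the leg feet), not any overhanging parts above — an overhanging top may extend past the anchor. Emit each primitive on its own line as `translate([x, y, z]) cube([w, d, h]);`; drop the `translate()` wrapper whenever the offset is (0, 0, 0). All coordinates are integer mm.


translate([395, 363, 0]) cube([358, 192, 20]);
translate([395, 363, 20]) cube([358, 20, 196]);
translate([395, 535, 20]) cube([358, 20, 196]);
translate([395, 383, 20]) cube([20, 152, 196]);
translate([733, 383, 20]) cube([20, 152, 196]);


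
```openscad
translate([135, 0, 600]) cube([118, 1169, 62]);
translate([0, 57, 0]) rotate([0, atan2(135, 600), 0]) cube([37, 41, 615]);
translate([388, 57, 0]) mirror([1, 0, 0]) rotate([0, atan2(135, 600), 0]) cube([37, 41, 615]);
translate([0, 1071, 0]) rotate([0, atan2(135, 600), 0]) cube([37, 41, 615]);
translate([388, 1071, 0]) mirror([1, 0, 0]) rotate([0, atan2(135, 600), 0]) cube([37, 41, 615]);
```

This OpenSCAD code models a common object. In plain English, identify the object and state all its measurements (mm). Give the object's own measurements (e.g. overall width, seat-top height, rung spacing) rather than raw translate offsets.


A sawhorse. A 118×1169×62 mm beam (x, y, z) sits on two A-frame leg pairs. Each pair is two raked legs of 37×41 mm section (41 mm along y) splaying symmetrically in x. Each leg rises 600 mm vertically over 135 mm of horizontal reach and is 615 mm long along its own axis. Every leg's outer bottom edge rests on the floor and its outer top edge meets a bottom edge of the beam — the left legs (tilting toward +x) meet the beam's −x bottom edge, the right legs (their mirror images, tilting toward −x) meet its +x bottom edge — so the leg tops tuck under the beam, the beam's underside is 600 mm above the floor, and the feet are 388 mm apart outside-to-outside with the beam centred between them. The two leg pairs are set in 57 mm from either end of the beam.


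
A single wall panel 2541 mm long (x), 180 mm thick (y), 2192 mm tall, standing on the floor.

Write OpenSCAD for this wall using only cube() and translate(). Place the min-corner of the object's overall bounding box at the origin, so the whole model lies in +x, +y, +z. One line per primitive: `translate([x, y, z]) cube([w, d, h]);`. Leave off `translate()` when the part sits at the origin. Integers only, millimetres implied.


cube([2541, 180, 2192]);


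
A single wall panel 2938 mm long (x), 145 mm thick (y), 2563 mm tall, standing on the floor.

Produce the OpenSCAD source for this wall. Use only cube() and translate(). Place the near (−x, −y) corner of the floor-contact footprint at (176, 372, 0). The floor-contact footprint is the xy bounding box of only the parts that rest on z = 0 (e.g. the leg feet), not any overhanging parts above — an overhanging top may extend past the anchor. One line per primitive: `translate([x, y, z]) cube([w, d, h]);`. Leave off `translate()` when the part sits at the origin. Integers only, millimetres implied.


translate([176, 372, 0]) cube([2938, 145, 2563]);


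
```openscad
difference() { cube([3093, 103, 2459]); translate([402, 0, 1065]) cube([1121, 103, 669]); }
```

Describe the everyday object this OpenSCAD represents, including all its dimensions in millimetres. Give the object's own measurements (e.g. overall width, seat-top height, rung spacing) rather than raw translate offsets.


A wall 3093 mm long (x), 103 mm thick (y), 2459 mm tall, with a rectangular window opening cut through it. The opening is 1121 mm wide and 669 mm tall; its sill is at z = 1065 mm and its near (−x) edge is 402 mm from the wall's −x end. The opening passes through the full wall thickness.


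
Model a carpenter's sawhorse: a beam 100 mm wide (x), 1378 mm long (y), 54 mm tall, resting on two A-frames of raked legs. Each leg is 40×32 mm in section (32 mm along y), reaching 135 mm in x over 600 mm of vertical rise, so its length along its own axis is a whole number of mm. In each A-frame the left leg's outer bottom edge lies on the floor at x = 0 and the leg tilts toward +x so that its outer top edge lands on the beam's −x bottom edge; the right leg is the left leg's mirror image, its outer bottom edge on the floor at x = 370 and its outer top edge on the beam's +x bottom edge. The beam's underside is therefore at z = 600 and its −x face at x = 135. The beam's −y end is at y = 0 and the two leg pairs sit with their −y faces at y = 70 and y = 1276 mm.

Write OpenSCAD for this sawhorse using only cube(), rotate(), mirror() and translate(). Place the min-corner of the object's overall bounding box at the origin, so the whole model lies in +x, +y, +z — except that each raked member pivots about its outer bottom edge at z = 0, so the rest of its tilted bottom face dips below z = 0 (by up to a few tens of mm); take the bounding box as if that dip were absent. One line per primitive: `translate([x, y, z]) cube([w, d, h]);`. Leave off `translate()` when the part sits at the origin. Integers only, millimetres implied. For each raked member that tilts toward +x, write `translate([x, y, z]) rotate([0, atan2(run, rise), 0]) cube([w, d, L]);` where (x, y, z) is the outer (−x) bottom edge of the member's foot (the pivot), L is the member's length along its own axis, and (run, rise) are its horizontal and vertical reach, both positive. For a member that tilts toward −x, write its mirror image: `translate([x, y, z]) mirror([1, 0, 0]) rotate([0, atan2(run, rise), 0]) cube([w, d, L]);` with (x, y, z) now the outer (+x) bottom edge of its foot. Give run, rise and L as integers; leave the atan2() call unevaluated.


translate([135, 0, 600]) cube([100, 1378, 54]);
translate([0, 70, 0]) rotate([0, atan2(135, 600), 0]) cube([40, 32, 615]);
translate([370, 70, 0]) mirror([1, 0, 0]) rotate([0, atan2(135, 600), 0]) cube([40, 32, 615]);
translate([0, 1276, 0]) rotate([0, atan2(135, 600), 0]) cube([40, 32, 615]);
translate([370, 1276, 0]) mirror([1, 0, 0]) rotate([0, atan2(135, 600), 0]) cube([40, 32, 615]);


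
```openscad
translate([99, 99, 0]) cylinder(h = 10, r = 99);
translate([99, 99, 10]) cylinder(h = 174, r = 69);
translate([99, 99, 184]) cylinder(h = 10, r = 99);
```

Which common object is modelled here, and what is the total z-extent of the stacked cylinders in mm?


A spool. The overall height is 194 mm.

Three coaxial cylinders, large–small–large — a spool. Two 10 mm flanges and a 174 mm core give 10 + 174 + 10 = 194 mm.


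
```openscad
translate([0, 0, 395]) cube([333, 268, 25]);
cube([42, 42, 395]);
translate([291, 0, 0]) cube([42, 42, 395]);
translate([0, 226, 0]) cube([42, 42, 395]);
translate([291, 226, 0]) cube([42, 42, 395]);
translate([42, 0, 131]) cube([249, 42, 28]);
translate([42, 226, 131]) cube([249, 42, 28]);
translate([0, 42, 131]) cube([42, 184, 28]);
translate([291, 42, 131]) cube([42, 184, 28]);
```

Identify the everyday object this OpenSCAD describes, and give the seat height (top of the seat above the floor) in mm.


A stool. The seat height is 420 mm.

A 333×268×25 slab at z = 395 on four corner posts — a stool. The seat top is 395 + 25 = 420 mm.


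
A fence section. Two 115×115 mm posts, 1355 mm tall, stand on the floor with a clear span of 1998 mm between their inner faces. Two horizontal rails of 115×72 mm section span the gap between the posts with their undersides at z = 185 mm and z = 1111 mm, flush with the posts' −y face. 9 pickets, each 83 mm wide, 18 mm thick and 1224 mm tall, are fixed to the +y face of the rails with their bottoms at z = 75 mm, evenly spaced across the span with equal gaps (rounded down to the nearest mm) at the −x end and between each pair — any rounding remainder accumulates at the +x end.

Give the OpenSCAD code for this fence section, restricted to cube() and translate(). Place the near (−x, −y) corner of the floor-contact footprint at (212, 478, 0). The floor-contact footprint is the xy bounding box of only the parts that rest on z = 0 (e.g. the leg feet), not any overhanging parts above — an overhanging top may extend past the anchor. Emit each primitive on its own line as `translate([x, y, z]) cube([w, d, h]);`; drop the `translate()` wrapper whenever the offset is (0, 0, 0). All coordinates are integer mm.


translate([212, 478, 0]) cube([115, 115, 1355]);
translate([2325, 478, 0]) cube([115, 115, 1355]);
translate([327, 478, 185]) cube([1998, 115, 72]);
translate([327, 478, 1111]) cube([1998, 115, 72]);
translate([452, 593, 75]) cube([83, 18, 1224]);
translate([660, 593, 75]) cube([83, 18, 1224]);
translate([868, 593, 75]) cube([83, 18, 1224]);
translate([1076, 593, 75]) cube([83, 18, 1224]);
translate([1284, 593, 75]) cube([83, 18, 1224]);
translate([1492, 593, 75]) cube([83, 18, 1224]);
translate([1700, 593, 75]) cube([83, 18, 1224]);
translate([1908, 593, 75]) cube([83, 18, 1224]);
translate([2116, 593, 75]) cube([83, 18, 1224]);


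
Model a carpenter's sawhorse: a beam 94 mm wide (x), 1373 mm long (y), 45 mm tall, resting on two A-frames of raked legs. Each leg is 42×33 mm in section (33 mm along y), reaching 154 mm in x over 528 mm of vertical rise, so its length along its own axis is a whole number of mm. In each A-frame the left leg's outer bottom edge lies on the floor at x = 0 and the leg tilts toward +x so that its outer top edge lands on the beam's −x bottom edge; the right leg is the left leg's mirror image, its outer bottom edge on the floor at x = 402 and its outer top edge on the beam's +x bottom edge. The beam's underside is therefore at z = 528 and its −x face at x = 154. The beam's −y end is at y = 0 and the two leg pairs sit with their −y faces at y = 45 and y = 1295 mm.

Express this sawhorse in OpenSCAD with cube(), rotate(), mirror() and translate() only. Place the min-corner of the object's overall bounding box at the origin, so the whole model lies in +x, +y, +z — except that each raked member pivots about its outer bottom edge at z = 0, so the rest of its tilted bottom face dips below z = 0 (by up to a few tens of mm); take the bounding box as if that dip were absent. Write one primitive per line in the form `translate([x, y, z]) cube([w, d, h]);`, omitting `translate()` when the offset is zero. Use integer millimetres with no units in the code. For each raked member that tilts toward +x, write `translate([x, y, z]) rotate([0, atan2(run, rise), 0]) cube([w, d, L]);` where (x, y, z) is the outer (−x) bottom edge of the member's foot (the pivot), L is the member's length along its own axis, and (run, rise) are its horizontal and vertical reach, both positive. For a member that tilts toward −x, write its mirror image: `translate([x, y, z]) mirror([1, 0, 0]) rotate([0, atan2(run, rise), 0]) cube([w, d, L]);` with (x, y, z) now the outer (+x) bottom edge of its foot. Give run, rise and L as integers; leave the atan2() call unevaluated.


// leg length = √(154² + 528²) = 550
// right-leg outer foot x = 2·154 + 94 = 402
// beam min-corner = (154, 0, 528)
translate([154, 0, 528]) cube([94, 1373, 45]);
translate([0, 45, 0]) rotate([0, atan2(154, 528), 0]) cube([42, 33, 550]);
translate([402, 45, 0]) mirror([1, 0, 0]) rotate([0, atan2(154, 528), 0]) cube([42, 33, 550]);
translate([0, 1295, 0]) rotate([0, atan2(154, 528), 0]) cube([42, 33, 550]);
translate([402, 1295, 0]) mirror([1, 0, 0]) rotate([0, atan2(154, 528), 0]) cube([42, 33, 550]);


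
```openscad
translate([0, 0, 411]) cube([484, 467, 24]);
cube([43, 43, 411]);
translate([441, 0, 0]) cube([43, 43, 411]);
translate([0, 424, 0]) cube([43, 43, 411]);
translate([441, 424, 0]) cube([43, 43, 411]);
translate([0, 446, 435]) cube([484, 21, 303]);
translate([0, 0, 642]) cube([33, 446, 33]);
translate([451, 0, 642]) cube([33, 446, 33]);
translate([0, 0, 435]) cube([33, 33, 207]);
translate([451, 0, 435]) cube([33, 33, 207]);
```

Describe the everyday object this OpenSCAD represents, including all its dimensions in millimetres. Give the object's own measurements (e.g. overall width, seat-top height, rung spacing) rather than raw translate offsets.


A chair. The seat is a 484×467×24 mm slab with its top at z = 435 mm, on four 43×43 mm corner legs (flush with the seat edges, standing on z = 0). A flat backrest 21 mm thick, 303 mm tall, spans the full seat width and rises from the seat top along its +y edge, rear face flush with the rear of the seat. Two armrests of 33×33 mm section run along each side from the seat's front edge to the front of the backrest, top faces 240 mm above the seat top and outer faces flush with the seat's x-edges; a 33×33 mm post under the front of each armrest stands on the seat at the front corner.


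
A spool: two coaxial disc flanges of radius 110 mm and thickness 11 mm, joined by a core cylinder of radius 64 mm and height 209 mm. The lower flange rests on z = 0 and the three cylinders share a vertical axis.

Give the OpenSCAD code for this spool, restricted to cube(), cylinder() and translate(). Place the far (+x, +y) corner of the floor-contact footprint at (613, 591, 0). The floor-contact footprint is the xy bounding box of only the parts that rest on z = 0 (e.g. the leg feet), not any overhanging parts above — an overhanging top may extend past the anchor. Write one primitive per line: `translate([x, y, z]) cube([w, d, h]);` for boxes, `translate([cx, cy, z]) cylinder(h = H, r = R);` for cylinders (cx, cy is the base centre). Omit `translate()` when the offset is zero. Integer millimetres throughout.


translate([503, 481, 0]) cylinder(h = 11, r = 110);
translate([503, 481, 11]) cylinder(h = 209, r = 64);
translate([503, 481, 220]) cylinder(h = 11, r = 110);


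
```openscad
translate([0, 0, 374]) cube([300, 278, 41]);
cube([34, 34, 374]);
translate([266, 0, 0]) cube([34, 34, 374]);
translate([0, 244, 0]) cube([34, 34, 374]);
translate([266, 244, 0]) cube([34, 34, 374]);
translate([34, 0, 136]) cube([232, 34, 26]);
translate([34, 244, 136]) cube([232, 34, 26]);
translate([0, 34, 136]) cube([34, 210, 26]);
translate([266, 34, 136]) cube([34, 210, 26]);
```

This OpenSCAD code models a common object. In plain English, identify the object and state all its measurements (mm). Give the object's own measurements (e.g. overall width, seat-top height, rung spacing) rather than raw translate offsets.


A simple wooden stool: a rectangular seat 300 mm (x) by 278 mm (y), 41 mm thick, top face at z = 415 mm, on four square legs, each 34×34 mm in cross-section. The legs rest on z = 0, each flush with a corner of the seat. Four stretchers, 34 mm wide and 26 mm tall, connect adjacent legs with their undersides at z = 136 mm, each running between the inner faces of the legs it joins and aligned with the legs' outer faces on the other axis.


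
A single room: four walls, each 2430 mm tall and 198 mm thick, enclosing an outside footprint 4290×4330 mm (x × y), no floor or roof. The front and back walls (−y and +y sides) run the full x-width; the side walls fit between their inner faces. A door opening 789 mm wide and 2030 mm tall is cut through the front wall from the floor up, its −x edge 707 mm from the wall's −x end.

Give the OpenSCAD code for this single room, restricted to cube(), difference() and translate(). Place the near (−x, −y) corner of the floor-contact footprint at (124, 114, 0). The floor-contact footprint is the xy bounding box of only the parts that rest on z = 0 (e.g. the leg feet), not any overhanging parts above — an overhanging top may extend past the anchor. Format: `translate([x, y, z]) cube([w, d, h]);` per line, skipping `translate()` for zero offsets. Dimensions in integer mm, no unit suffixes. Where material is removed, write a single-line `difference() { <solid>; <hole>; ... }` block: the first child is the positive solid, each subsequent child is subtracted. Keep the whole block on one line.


difference() { translate([124, 114, 0]) cube([4290, 198, 2430]); translate([831, 114, 0]) cube([789, 198, 2030]); }
translate([124, 4246, 0]) cube([4290, 198, 2430]);
translate([124, 312, 0]) cube([198, 3934, 2430]);
translate([4216, 312, 0]) cube([198, 3934, 2430]);


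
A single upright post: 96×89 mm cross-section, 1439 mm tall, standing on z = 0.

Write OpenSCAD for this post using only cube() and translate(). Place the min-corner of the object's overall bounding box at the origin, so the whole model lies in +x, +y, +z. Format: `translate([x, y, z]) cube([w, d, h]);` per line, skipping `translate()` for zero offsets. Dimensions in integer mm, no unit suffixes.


cube([96, 89, 1439]);


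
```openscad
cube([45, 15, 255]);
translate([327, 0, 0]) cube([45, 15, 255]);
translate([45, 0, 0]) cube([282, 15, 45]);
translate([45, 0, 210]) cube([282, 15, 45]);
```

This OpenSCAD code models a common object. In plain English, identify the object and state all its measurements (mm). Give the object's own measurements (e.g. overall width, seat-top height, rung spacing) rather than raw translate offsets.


A rectangular picture frame lying in the x–z plane (depth along y). The opening is 282 mm wide (x) by 165 mm tall (z), surrounded by a border 45 mm wide on all four sides. The frame is 15 mm deep and is made of two full-height vertical stiles with two horizontal rails fitted between them.


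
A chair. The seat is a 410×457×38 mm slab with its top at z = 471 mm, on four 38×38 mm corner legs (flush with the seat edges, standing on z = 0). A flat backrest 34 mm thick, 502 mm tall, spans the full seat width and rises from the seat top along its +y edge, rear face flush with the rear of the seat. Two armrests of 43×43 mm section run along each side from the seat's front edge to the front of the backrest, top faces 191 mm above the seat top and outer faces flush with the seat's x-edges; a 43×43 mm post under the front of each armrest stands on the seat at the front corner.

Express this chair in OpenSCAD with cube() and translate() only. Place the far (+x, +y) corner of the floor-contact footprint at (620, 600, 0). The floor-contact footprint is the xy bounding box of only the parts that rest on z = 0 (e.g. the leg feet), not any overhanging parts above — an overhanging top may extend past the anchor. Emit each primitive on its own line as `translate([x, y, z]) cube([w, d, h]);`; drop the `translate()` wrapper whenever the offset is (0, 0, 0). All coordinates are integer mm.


translate([210, 143, 433]) cube([410, 457, 38]);
translate([210, 143, 0]) cube([38, 38, 433]);
translate([582, 143, 0]) cube([38, 38, 433]);
translate([210, 562, 0]) cube([38, 38, 433]);
translate([582, 562, 0]) cube([38, 38, 433]);
translate([210, 566, 471]) cube([410, 34, 502]);
translate([210, 143, 619]) cube([43, 423, 43]);
translate([577, 143, 619]) cube([43, 423, 43]);
translate([210, 143, 471]) cube([43, 43, 148]);
translate([577, 143, 471]) cube([43, 43, 148]);


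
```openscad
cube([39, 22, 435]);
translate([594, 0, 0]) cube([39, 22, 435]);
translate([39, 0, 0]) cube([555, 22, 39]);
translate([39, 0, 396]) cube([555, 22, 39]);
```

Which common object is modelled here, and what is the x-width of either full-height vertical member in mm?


A picture frame. The border width is 39 mm.

Four thin pieces enclosing a rectangular opening — a picture frame. The two full-height stiles are 435 mm tall; the top rail sits at z = 396 and is 39 mm tall, so the border above the opening is 435 − 396 = 39 mm, matching the stile x-width.


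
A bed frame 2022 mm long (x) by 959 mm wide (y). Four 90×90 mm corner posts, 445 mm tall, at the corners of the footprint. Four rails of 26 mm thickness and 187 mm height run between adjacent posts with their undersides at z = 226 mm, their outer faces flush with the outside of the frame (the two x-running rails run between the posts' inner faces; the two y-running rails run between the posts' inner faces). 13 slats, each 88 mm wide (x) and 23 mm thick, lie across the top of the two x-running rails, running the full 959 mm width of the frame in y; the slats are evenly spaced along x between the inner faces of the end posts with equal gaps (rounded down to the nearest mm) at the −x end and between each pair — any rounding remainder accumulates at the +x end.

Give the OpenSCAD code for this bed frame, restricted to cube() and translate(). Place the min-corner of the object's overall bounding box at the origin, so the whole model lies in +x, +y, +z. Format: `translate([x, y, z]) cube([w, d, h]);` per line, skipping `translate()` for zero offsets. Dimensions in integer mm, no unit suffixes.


// slat z = rail_z + rail_h = 226 + 187 = 413
// slat gap = ⌊(1842 − 13·88) / 14⌋ = 49
cube([90, 90, 445]);
translate([0, 869, 0]) cube([90, 90, 445]);
translate([1932, 0, 0]) cube([90, 90, 445]);
translate([1932, 869, 0]) cube([90, 90, 445]);
translate([90, 0, 226]) cube([1842, 26, 187]);
translate([90, 933, 226]) cube([1842, 26, 187]);
translate([0, 90, 226]) cube([26, 779, 187]);
translate([1996, 90, 226]) cube([26, 779, 187]);
translate([139, 0, 413]) cube([88, 959, 23]);
translate([276, 0, 413]) cube([88, 959, 23]);
translate([413, 0, 413]) cube([88, 959, 23]);
translate([550, 0, 413]) cube([88, 959, 23]);
translate([687, 0, 413]) cube([88, 959, 23]);
translate([824, 0, 413]) cube([88, 959, 23]);
translate([961, 0, 413]) cube([88, 959, 23]);
translate([1098, 0, 413]) cube([88, 959, 23]);
translate([1235, 0, 413]) cube([88, 959, 23]);
translate([1372, 0, 413]) cube([88, 959, 23]);
translate([1509, 0, 413]) cube([88, 959, 23]);
translate([1646, 0, 413]) cube([88, 959, 23]);
translate([1783, 0, 413]) cube([88, 959, 23]);


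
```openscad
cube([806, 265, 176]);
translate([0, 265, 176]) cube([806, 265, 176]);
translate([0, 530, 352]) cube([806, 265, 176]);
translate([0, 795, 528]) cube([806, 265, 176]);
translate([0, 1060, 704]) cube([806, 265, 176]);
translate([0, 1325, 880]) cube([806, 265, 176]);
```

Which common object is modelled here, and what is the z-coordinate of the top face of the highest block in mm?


A staircase. The total rise is 1056 mm.

6 identical blocks, each offset up and back from the previous — a staircase. Each step is 176 mm tall and there are 6 of them, so the total rise is 6 × 176 = 1056 mm.


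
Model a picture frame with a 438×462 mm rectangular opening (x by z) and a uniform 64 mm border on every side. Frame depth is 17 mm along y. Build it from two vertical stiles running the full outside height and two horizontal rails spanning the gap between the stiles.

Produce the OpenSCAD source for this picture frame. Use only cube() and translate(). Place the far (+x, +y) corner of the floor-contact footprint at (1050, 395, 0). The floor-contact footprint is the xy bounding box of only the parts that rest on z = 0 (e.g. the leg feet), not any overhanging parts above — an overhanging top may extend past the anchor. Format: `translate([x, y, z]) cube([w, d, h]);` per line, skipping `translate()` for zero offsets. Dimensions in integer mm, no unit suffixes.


translate([484, 378, 0]) cube([64, 17, 590]);
translate([986, 378, 0]) cube([64, 17, 590]);
translate([548, 378, 0]) cube([438, 17, 64]);
translate([548, 378, 526]) cube([438, 17, 64]);


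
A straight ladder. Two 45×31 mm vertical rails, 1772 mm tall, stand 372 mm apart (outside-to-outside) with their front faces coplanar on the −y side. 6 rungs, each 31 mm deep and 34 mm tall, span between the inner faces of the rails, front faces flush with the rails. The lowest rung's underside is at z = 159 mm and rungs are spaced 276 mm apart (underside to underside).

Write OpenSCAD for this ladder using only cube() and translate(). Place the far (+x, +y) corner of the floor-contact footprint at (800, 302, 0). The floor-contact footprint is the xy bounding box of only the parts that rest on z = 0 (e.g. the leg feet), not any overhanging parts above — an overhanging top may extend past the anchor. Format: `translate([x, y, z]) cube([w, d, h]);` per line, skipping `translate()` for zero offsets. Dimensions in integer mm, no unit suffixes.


translate([428, 271, 0]) cube([45, 31, 1772]);
translate([755, 271, 0]) cube([45, 31, 1772]);
translate([473, 271, 159]) cube([282, 31, 34]);
translate([473, 271, 435]) cube([282, 31, 34]);
translate([473, 271, 711]) cube([282, 31, 34]);
translate([473, 271, 987]) cube([282, 31, 34]);
translate([473, 271, 1263]) cube([282, 31, 34]);
translate([473, 271, 1539]) cube([282, 31, 34]);


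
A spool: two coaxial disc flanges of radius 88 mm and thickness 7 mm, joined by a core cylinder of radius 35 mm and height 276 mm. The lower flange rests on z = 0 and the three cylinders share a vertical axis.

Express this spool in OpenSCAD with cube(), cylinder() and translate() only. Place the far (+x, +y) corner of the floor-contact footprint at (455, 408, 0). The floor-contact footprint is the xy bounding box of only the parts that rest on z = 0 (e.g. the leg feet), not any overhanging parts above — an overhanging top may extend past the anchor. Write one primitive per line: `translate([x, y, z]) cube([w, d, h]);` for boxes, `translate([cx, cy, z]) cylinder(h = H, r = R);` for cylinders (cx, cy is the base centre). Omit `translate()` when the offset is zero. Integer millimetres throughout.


translate([367, 320, 0]) cylinder(h = 7, r = 88);
translate([367, 320, 7]) cylinder(h = 276, r = 35);
translate([367, 320, 283]) cylinder(h = 7, r = 88);
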